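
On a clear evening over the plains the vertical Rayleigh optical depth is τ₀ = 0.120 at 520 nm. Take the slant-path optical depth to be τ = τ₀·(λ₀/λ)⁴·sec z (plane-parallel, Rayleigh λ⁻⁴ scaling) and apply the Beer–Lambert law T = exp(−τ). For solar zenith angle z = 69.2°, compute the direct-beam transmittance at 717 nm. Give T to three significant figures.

sec 69.2° = 2.8161.
τ = 0.120 × (520/717)⁴ × 2.8161 = 0.120 × 0.2767 × 2.8161 = 0.0935.
T = exp(−0.0935) = 0.9107.

0.911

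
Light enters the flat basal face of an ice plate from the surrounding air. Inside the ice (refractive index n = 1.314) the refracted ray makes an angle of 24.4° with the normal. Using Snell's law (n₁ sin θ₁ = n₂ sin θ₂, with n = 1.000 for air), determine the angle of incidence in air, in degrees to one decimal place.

32.9°

Snell: sin θ_i = n · sin θ_r = 1.314 × sin 24.4° = 1.314 × 0.4131 = 0.5428.
θ_i = arcsin(0.5428) = 32.88°.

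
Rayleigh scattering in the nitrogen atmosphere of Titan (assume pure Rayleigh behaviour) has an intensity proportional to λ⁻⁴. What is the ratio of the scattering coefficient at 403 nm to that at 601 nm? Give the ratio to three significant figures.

4.95

Rayleigh scattering ∝ λ⁻⁴, so the ratio of coefficients is the inverse fourth power of the wavelength ratio.
σ(403)/σ(601) = (601/403)⁴ = (1.4913)⁴ = 4.946.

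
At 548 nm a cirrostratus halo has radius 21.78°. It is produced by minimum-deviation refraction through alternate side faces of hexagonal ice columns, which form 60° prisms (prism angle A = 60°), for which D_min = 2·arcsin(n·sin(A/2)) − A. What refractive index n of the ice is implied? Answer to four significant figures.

1.309

Rearranging: n = sin((D_min + A)/2) / sin(A/2).
(D_min + A)/2 = (21.78° + 60°)/2 = 40.890°.
n = sin 40.890° / sin 30° = 0.6546 / 0.5000 = 1.3092.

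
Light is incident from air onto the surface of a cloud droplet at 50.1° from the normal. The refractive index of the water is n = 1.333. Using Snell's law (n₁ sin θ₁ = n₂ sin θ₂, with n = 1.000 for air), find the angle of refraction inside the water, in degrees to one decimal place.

Snell: sin θ_r = sin θ_i / n = sin 50.1° / 1.333 = 0.7672 / 1.333 = 0.5755.
θ_r = arcsin(0.5755) = 35.14°.

35.1°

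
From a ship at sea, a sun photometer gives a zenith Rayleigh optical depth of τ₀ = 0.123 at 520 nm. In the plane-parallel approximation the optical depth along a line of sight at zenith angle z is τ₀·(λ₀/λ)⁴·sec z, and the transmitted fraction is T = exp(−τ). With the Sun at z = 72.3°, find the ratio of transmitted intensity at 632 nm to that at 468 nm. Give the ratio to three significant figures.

1.54

Airmass: sec 72.3° = 3.2891.
τ(632 nm) = 0.123 × (520/632)⁴ × 3.2891 = 0.123 × 0.4583 × 3.2891 = 0.1854.
τ(468 nm) = 0.123 × (520/468)⁴ × 3.2891 = 0.123 × 1.5242 × 3.2891 = 0.6166.
T(632)/T(468) = exp(τ_B − τ_A) = exp(0.4312) = 1.5391.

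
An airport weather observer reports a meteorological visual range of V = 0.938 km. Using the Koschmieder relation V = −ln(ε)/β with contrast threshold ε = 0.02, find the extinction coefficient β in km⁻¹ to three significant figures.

β = −ln(0.02) / V = 3.912 / 0.938 = 4.1706 km⁻¹.

4.17 km⁻¹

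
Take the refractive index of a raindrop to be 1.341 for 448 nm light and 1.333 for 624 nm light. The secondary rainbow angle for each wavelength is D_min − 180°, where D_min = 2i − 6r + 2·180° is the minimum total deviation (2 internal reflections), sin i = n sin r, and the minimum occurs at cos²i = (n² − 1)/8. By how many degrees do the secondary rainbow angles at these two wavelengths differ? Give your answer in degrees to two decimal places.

At 448 nm (n = 1.341): cos²i = 0.09979 → i = 71.586°, r = 45.034°, D_min = 232.966°, rainbow angle = 52.966°.
At 624 nm (n = 1.333): cos²i = 0.09711 → i = 71.843°, r = 45.466°, D_min = 230.891°, rainbow angle = 50.891°.
Angular width = |52.966° − 50.891°| = 2.075°.

2.08°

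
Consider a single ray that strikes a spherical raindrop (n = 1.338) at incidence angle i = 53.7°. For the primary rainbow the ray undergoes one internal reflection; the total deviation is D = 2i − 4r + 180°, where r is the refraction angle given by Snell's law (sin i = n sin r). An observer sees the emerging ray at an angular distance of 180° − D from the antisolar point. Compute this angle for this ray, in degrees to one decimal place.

40.8°

sin r = sin 53.7° / 1.338 = 0.8059/1.338 = 0.6023; r = 37.04°.
D = 2·53.7° − 4·37.04° + 180° = 107.40° − 148.15° + 180° = 139.25°.
Angle from antisolar point = 180° − D = 40.75°.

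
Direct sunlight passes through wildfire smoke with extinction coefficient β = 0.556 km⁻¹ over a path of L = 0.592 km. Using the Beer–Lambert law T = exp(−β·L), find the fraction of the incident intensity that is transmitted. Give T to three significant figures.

τ = β·L = 0.556 × 0.592 = 0.3292.
T = exp(−0.3292) = 0.7195.

0.720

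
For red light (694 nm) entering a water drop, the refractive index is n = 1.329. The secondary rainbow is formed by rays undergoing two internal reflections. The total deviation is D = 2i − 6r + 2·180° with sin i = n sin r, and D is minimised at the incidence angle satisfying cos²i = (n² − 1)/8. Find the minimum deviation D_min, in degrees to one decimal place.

cos²i = (1.76624 − 1)/8 = 0.09578; i = arccos(0.30948) = 71.972°.
sin r = sin 71.972°/1.329 = 0.71550; r = 45.685°.
D_min = 2·71.972° − 6·45.685° + 360° = 229.837°.

229.8°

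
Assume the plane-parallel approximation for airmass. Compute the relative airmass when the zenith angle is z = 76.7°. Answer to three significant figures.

X = sec z = 1/cos 76.7° = 1/0.2300 = 4.3469.

4.35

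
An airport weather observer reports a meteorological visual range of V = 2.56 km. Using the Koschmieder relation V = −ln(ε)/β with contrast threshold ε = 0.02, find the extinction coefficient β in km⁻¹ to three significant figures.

β = −ln(0.02) / V = 3.912 / 2.56 = 1.5281 km⁻¹.

1.53 km⁻¹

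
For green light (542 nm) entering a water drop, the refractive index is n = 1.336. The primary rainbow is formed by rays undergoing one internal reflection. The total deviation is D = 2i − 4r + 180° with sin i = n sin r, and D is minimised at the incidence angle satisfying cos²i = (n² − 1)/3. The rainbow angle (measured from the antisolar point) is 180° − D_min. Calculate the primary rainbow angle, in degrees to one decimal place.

cos²i = (1.78490 − 1)/3 = 0.26163; i = arccos(0.51150) = 59.236°.
sin r = sin 59.236°/1.336 = 0.64318; r = 40.029°.
D_min = 2·59.236° − 4·40.029° + 180° = 138.356°.
Rainbow angle = 180° − D_min = 41.644°.

41.6°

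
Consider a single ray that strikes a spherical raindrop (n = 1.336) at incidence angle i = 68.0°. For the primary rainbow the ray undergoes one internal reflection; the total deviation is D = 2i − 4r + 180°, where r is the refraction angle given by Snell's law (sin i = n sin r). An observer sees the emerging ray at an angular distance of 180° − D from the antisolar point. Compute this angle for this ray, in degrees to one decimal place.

39.8°

sin r = sin 68.0° / 1.336 = 0.9272/1.336 = 0.6940; r = 43.95°.
D = 2·68.0° − 4·43.95° + 180° = 136.00° − 175.79° + 180° = 140.21°.
Angle from antisolar point = 180° − D = 39.79°.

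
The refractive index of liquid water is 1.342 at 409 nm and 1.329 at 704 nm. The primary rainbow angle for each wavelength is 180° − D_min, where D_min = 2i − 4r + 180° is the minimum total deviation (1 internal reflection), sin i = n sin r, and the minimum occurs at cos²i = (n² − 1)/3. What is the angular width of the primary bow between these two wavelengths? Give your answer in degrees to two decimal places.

1.88°

At 409 nm (n = 1.342): cos²i = 0.26699 → i = 58.888°, r = 39.641°, D_min = 139.213°, rainbow angle = 40.787°.
At 704 nm (n = 1.329): cos²i = 0.25541 → i = 59.643°, r = 40.487°, D_min = 137.337°, rainbow angle = 42.663°.
Angular width = |40.787° − 42.663°| = 1.876°.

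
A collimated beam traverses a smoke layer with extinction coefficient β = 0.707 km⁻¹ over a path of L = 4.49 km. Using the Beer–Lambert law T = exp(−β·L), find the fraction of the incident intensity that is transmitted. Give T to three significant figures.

τ = β·L = 0.707 × 4.49 = 3.1744.
T = exp(−3.1744) = 0.0418.

0.0418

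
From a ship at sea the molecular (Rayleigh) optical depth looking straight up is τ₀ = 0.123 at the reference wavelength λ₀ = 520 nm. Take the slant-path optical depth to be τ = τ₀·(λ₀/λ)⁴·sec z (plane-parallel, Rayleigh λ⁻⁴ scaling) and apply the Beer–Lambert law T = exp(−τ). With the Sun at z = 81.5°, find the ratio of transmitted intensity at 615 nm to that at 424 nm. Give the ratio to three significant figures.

4.29

Airmass: sec 81.5° = 6.7655.
τ(615 nm) = 0.123 × (520/615)⁴ × 6.7655 = 0.123 × 0.5111 × 6.7655 = 0.4253.
τ(424 nm) = 0.123 × (520/424)⁴ × 6.7655 = 0.123 × 2.2623 × 6.7655 = 1.8826.
T(615)/T(424) = exp(τ_B − τ_A) = exp(1.4573) = 4.2942.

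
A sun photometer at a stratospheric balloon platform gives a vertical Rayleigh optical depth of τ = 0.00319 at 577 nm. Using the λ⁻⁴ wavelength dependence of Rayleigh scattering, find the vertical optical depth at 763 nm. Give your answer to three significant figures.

0.00104

τ(763 nm) = τ(577 nm) × (577/763)⁴ = 0.00319 × (0.7562)⁴ = 0.00319 × 0.3270 = 0.0010.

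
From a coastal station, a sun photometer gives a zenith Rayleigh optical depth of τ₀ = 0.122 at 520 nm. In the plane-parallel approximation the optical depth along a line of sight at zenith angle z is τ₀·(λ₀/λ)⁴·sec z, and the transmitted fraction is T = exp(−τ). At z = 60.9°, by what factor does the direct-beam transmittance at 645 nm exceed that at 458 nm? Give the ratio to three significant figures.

1.36

Airmass: sec 60.9° = 2.0562.
τ(645 nm) = 0.122 × (520/645)⁴ × 2.0562 = 0.122 × 0.4224 × 2.0562 = 0.1060.
τ(458 nm) = 0.122 × (520/458)⁴ × 2.0562 = 0.122 × 1.6617 × 2.0562 = 0.4168.
T(645)/T(458) = exp(τ_B − τ_A) = exp(0.3109) = 1.3646.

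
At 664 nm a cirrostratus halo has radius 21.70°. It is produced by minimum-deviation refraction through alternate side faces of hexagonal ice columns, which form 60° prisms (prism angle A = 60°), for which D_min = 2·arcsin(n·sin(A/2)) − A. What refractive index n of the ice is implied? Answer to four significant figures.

1.308

Rearranging: n = sin((D_min + A)/2) / sin(A/2).
(D_min + A)/2 = (21.70° + 60°)/2 = 40.850°.
n = sin 40.850° / sin 30° = 0.6541 / 0.5000 = 1.3082.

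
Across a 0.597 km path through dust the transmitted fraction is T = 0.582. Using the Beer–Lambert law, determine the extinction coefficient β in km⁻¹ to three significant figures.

0.907 km⁻¹

Beer–Lambert: T = exp(−βL) ⇒ β = −ln(T)/L = −ln(0.582)/0.597 = 0.5413/0.597 = 0.9067 km⁻¹.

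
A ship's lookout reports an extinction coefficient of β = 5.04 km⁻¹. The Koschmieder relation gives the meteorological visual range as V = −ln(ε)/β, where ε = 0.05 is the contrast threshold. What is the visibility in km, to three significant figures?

0.594 km

V = −ln(0.05) / 5.04 = 2.996 / 5.04 = 0.5944 km.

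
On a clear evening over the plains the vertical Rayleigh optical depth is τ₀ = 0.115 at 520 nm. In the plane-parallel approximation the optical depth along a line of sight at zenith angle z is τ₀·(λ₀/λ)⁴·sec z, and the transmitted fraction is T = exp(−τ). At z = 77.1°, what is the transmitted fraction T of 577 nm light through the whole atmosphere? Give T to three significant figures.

0.712

sec 77.1° = 4.4793.
τ = 0.115 × (520/577)⁴ × 4.4793 = 0.115 × 0.6596 × 4.4793 = 0.3398.
T = exp(−0.3398) = 0.7119.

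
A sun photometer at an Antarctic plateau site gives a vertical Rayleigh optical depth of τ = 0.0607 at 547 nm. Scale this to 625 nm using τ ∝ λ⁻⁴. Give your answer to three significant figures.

τ(625 nm) = τ(547 nm) × (547/625)⁴ = 0.0607 × (0.8752)⁴ = 0.0607 × 0.5867 = 0.0356.

0.0356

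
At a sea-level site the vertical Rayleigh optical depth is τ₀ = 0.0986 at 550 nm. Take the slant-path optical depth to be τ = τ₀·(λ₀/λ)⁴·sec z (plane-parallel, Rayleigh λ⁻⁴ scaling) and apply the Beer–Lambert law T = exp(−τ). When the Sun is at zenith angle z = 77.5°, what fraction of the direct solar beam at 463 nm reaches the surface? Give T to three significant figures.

0.404

sec 77.5° = 4.6202.
τ = 0.0986 × (550/463)⁴ × 4.6202 = 0.0986 × 1.9913 × 4.6202 = 0.9071.
T = exp(−0.9071) = 0.4037.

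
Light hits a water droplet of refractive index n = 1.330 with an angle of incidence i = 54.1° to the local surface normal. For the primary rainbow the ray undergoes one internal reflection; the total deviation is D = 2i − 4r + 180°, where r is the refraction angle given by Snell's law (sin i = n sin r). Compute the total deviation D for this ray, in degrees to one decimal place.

138.1°

sin r = sin 54.1° / 1.330 = 0.8100/1.330 = 0.6091; r = 37.52°.
D = 2·54.1° − 4·37.52° + 180° = 108.20° − 150.08° + 180° = 138.12°.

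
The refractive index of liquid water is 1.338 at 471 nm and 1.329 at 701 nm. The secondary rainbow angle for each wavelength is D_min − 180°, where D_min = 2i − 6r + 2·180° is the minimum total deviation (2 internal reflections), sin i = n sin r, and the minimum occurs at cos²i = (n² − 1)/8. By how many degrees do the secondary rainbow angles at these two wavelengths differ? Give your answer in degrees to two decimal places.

2.36°

At 471 nm (n = 1.338): cos²i = 0.09878 → i = 71.682°, r = 45.195°, D_min = 232.193°, rainbow angle = 52.193°.
At 701 nm (n = 1.329): cos²i = 0.09578 → i = 71.972°, r = 45.685°, D_min = 229.837°, rainbow angle = 49.837°.
Angular width = |52.193° − 49.837°| = 2.356°.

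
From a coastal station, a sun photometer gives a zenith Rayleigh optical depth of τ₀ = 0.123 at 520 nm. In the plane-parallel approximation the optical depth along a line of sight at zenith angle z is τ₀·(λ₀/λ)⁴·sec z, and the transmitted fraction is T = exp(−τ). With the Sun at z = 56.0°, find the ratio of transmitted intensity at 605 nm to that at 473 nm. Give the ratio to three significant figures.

Airmass: sec 56.0° = 1.7883.
τ(605 nm) = 0.123 × (520/605)⁴ × 1.7883 = 0.123 × 0.5457 × 1.7883 = 0.1200.
τ(473 nm) = 0.123 × (520/473)⁴ × 1.7883 = 0.123 × 1.4607 × 1.7883 = 0.3213.
T(605)/T(473) = exp(τ_B − τ_A) = exp(0.2013) = 1.2229.

1.22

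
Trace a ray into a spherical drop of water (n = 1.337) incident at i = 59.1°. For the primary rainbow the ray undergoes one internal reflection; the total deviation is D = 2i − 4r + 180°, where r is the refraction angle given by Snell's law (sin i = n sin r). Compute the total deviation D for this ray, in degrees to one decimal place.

sin r = sin 59.1° / 1.337 = 0.8581/1.337 = 0.6418; r = 39.92°.
D = 2·59.1° − 4·39.92° + 180° = 118.20° − 159.70° + 180° = 138.50°.

138.5°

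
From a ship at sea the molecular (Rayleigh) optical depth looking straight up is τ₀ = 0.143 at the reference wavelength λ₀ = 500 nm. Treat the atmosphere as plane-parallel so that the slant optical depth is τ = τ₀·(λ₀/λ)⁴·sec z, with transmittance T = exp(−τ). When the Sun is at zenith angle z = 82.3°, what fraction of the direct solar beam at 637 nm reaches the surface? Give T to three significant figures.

0.667

sec 82.3° = 7.4635.
τ = 0.143 × (500/637)⁴ × 7.4635 = 0.143 × 0.3796 × 7.4635 = 0.4051.
T = exp(−0.4051) = 0.6669.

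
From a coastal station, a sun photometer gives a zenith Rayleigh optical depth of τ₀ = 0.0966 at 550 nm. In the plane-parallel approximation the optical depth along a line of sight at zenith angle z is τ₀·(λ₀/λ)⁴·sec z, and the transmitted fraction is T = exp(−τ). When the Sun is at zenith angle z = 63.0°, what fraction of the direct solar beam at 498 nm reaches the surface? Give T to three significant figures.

sec 63.0° = 2.2027.
τ = 0.0966 × (550/498)⁴ × 2.2027 = 0.0966 × 1.4878 × 2.2027 = 0.3166.
T = exp(−0.3166) = 0.7286.

0.729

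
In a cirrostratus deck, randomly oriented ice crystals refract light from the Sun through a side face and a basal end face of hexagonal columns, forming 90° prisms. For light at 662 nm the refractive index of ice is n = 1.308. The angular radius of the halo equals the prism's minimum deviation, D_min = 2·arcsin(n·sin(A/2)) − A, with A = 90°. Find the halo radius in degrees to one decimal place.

n·sin(A/2) = 1.308 × sin 45° = 1.308 × 0.7071 = 0.9249.
D_min = 2·arcsin(0.9249) − 90° = 2 × 67.653° − 90° = 45.305°.

45.3°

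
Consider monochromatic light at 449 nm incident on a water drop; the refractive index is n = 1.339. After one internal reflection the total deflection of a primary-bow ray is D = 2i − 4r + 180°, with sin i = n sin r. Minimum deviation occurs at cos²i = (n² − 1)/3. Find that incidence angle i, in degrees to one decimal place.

cos²i = (1.339² − 1)/3 = (1.79292 − 1)/3 = 0.26431.
cos i = 0.51411, so i = 59.062°.

59.1°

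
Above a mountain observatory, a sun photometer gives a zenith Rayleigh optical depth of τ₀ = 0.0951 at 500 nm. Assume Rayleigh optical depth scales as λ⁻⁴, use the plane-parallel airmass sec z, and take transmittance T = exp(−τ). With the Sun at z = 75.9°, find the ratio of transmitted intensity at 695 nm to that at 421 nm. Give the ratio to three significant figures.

Airmass: sec 75.9° = 4.1048.
τ(695 nm) = 0.0951 × (500/695)⁴ × 4.1048 = 0.0951 × 0.2679 × 4.1048 = 0.1046.
τ(421 nm) = 0.0951 × (500/421)⁴ × 4.1048 = 0.0951 × 1.9895 × 4.1048 = 0.7767.
T(695)/T(421) = exp(τ_B − τ_A) = exp(0.6721) = 1.9583.

1.96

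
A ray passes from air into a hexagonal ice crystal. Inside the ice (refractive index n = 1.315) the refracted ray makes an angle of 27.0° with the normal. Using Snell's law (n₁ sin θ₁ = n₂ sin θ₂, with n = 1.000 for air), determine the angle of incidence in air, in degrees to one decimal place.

36.7°

Snell: sin θ_i = n · sin θ_r = 1.315 × sin 27.0° = 1.315 × 0.4540 = 0.5970.
θ_i = arcsin(0.5970) = 36.66°.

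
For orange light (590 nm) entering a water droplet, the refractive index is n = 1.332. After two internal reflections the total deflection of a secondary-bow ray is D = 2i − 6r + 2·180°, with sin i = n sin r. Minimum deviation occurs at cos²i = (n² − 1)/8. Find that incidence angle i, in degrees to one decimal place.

cos²i = (1.332² − 1)/8 = (1.77422 − 1)/8 = 0.09678.
cos i = 0.31109, so i = 71.875°.

71.9°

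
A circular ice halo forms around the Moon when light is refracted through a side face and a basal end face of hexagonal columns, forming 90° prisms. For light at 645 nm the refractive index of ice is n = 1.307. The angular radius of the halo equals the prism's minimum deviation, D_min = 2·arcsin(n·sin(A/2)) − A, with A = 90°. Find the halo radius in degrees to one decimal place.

n·sin(A/2) = 1.307 × sin 45° = 1.307 × 0.7071 = 0.9242.
D_min = 2·arcsin(0.9242) − 90° = 2 × 67.546° − 90° = 45.093°.

45.1°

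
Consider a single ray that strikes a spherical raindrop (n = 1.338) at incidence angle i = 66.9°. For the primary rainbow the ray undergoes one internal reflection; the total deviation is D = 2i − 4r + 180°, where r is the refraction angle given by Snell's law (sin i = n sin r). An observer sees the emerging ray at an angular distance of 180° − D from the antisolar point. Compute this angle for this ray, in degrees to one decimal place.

39.9°

sin r = sin 66.9° / 1.338 = 0.9198/1.338 = 0.6875; r = 43.43°.
D = 2·66.9° − 4·43.43° + 180° = 133.80° − 173.72° + 180° = 140.08°.
Angle from antisolar point = 180° − D = 39.92°.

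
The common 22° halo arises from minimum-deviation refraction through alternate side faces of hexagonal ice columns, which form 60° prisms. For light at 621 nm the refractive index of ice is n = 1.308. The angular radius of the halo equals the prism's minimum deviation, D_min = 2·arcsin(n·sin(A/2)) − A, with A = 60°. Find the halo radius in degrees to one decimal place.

21.7°

n·sin(A/2) = 1.308 × sin 30° = 1.308 × 0.5000 = 0.6540.
D_min = 2·arcsin(0.6540) − 60° = 2 × 40.844° − 60° = 21.688°.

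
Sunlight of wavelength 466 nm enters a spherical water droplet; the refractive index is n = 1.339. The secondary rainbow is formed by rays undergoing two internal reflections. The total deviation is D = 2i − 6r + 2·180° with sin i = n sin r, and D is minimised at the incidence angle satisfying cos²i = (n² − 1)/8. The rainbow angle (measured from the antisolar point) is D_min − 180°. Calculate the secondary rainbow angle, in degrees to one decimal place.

52.5°

cos²i = (1.79292 − 1)/8 = 0.09912; i = arccos(0.31483) = 71.650°.
sin r = sin 71.650°/1.339 = 0.70885; r = 45.141°.
D_min = 2·71.650° − 6·45.141° + 360° = 232.451°.
Rainbow angle = D_min − 180° = 52.451°.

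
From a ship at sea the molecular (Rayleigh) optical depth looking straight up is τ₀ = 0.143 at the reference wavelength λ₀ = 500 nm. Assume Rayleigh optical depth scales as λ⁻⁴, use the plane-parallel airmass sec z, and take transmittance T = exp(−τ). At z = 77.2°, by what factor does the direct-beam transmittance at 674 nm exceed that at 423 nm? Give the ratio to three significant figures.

Airmass: sec 77.2° = 4.5137.
τ(674 nm) = 0.143 × (500/674)⁴ × 4.5137 = 0.143 × 0.3029 × 4.5137 = 0.1955.
τ(423 nm) = 0.143 × (500/423)⁴ × 4.5137 = 0.143 × 1.9522 × 4.5137 = 1.2600.
T(674)/T(423) = exp(τ_B − τ_A) = exp(1.0646) = 2.8996.

2.90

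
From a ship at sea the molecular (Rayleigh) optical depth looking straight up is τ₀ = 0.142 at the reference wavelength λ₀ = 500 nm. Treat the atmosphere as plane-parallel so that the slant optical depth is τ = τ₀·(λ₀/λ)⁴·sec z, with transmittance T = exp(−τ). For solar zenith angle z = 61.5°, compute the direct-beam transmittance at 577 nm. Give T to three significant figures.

0.846

sec 61.5° = 2.0957.
τ = 0.142 × (500/577)⁴ × 2.0957 = 0.142 × 0.5639 × 2.0957 = 0.1678.
T = exp(−0.1678) = 0.8455.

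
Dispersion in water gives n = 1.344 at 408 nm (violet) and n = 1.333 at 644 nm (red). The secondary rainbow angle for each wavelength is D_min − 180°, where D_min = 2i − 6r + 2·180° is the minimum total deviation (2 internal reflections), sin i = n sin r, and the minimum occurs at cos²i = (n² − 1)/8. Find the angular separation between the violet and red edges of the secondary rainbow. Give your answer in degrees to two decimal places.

At 408 nm (n = 1.344): cos²i = 0.10079 → i = 71.490°, r = 44.874°, D_min = 233.733°, rainbow angle = 53.733°.
At 644 nm (n = 1.333): cos²i = 0.09711 → i = 71.843°, r = 45.466°, D_min = 230.891°, rainbow angle = 50.891°.
Angular width = |53.733° − 50.891°| = 2.842°.

2.84°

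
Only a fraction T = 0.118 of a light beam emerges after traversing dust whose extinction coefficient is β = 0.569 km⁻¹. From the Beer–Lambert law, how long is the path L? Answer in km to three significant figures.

3.76 km

Beer–Lambert: T = exp(−βL) ⇒ L = −ln(T)/β = −ln(0.118)/0.569 = 2.1371/0.569 = 3.756 km.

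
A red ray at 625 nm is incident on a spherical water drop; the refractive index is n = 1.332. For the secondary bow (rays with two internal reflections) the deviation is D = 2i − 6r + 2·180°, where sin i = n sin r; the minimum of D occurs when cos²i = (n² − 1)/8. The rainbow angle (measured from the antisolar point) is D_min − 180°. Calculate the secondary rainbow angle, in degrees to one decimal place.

50.6°

cos²i = (1.77422 − 1)/8 = 0.09678; i = arccos(0.31109) = 71.875°.
sin r = sin 71.875°/1.332 = 0.71350; r = 45.520°.
D_min = 2·71.875° − 6·45.520° + 360° = 230.628°.
Rainbow angle = D_min − 180° = 50.628°.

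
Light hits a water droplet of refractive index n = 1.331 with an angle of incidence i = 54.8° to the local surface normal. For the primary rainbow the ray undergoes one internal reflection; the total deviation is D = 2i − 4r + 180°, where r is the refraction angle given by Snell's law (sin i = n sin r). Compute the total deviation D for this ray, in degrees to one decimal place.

138.1°

sin r = sin 54.8° / 1.331 = 0.8171/1.331 = 0.6139; r = 37.87°.
D = 2·54.8° − 4·37.87° + 180° = 109.60° − 151.50° + 180° = 138.10°.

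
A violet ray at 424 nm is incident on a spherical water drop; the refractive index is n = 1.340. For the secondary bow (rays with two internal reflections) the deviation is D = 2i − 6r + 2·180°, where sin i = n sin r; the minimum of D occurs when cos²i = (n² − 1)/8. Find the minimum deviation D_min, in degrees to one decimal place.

232.7°

cos²i = (1.79560 − 1)/8 = 0.09945; i = arccos(0.31536) = 71.618°.
sin r = sin 71.618°/1.340 = 0.70819; r = 45.088°.
D_min = 2·71.618° − 6·45.088° + 360° = 232.709°.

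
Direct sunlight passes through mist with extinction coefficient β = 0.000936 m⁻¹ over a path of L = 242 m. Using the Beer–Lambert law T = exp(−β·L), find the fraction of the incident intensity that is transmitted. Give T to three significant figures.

0.797

τ = β·L = 0.000936 × 242 = 0.2265.
T = exp(−0.2265) = 0.7973.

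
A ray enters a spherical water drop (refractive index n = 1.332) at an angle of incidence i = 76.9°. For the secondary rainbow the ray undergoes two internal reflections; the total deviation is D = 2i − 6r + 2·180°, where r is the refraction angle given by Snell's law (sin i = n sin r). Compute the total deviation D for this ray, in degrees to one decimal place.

sin r = sin 76.9° / 1.332 = 0.9740/1.332 = 0.7312; r = 46.99°.
D = 2·76.9° − 6·46.99° + 2·180° = 153.80° − 281.93° + 360° = 231.87°.

231.9°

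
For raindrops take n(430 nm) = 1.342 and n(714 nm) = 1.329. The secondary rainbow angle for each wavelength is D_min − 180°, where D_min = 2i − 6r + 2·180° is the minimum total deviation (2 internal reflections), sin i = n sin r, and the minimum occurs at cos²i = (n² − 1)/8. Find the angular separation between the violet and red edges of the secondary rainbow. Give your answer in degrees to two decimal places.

At 430 nm (n = 1.342): cos²i = 0.10012 → i = 71.554°, r = 44.981°, D_min = 233.222°, rainbow angle = 53.222°.
At 714 nm (n = 1.329): cos²i = 0.09578 → i = 71.972°, r = 45.685°, D_min = 229.837°, rainbow angle = 49.837°.
Angular width = |53.222° − 49.837°| = 3.385°.

3.39°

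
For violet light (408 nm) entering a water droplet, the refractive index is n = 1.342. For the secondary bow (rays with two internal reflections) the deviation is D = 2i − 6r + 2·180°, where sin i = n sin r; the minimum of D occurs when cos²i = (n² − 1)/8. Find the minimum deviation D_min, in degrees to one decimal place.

233.2°

cos²i = (1.80096 − 1)/8 = 0.10012; i = arccos(0.31642) = 71.554°.
sin r = sin 71.554°/1.342 = 0.70687; r = 44.981°.
D_min = 2·71.554° − 6·44.981° + 360° = 233.222°.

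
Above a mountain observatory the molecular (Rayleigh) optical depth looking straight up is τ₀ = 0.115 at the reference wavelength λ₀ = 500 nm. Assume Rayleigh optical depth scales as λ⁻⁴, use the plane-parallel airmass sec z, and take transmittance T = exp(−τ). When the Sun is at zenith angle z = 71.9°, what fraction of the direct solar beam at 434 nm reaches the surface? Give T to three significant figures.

0.521

sec 71.9° = 3.2188.
τ = 0.115 × (500/434)⁴ × 3.2188 = 0.115 × 1.7617 × 3.2188 = 0.6521.
T = exp(−0.6521) = 0.5210.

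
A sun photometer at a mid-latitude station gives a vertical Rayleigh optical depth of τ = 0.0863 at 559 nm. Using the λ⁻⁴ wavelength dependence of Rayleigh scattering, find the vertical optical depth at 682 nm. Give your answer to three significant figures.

0.0390

τ(682 nm) = τ(559 nm) × (559/682)⁴ = 0.0863 × (0.8196)⁴ = 0.0863 × 0.4513 = 0.0390.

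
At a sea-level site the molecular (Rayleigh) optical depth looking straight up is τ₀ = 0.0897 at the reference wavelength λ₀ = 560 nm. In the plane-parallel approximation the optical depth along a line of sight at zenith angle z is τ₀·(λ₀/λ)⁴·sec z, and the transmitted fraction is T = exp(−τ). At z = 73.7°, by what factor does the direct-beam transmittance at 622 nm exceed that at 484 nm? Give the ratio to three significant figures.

Airmass: sec 73.7° = 3.5629.
τ(622 nm) = 0.0897 × (560/622)⁴ × 3.5629 = 0.0897 × 0.6570 × 3.5629 = 0.2100.
τ(484 nm) = 0.0897 × (560/484)⁴ × 3.5629 = 0.0897 × 1.7921 × 3.5629 = 0.5728.
T(622)/T(484) = exp(τ_B − τ_A) = exp(0.3628) = 1.4373.

1.44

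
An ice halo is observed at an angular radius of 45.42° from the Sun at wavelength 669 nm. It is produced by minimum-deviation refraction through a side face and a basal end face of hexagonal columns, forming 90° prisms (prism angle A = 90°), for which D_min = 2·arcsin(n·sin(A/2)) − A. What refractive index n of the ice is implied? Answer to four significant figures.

1.309

Rearranging: n = sin((D_min + A)/2) / sin(A/2).
(D_min + A)/2 = (45.42° + 90°)/2 = 67.710°.
n = sin 67.710° / sin 45° = 0.9253 / 0.7071 = 1.3085.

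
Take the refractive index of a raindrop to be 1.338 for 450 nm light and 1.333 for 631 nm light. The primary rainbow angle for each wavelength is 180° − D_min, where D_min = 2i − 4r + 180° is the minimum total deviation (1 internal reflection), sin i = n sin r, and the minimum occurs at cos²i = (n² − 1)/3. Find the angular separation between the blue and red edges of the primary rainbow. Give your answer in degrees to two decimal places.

0.72°

At 450 nm (n = 1.338): cos²i = 0.26341 → i = 59.120°, r = 39.899°, D_min = 138.643°, rainbow angle = 41.357°.
At 631 nm (n = 1.333): cos²i = 0.25896 → i = 59.410°, r = 40.225°, D_min = 137.922°, rainbow angle = 42.078°.
Angular width = |41.357° − 42.078°| = 0.722°.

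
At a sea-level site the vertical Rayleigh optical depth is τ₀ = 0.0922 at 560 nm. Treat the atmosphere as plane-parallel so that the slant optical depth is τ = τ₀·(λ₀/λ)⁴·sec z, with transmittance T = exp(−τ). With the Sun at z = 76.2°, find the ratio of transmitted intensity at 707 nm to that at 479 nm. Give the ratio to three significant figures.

1.77

Airmass: sec 76.2° = 4.1923.
τ(707 nm) = 0.0922 × (560/707)⁴ × 4.1923 = 0.0922 × 0.3936 × 4.1923 = 0.1521.
τ(479 nm) = 0.0922 × (560/479)⁴ × 4.1923 = 0.0922 × 1.8681 × 4.1923 = 0.7221.
T(707)/T(479) = exp(τ_B − τ_A) = exp(0.5699) = 1.7682.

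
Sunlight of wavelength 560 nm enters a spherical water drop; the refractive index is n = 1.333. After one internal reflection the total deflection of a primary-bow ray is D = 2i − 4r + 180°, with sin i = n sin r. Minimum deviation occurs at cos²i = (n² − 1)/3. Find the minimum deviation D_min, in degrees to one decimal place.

137.9°

cos²i = (1.77689 − 1)/3 = 0.25896; i = arccos(0.50888) = 59.410°.
sin r = sin 59.410°/1.333 = 0.64579; r = 40.225°.
D_min = 2·59.410° − 4·40.225° + 180° = 137.922°.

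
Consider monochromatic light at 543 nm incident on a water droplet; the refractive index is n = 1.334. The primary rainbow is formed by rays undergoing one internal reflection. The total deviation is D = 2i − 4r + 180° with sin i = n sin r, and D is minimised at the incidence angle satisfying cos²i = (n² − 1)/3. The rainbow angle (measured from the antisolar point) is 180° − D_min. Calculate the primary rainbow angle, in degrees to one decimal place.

41.9°

cos²i = (1.77956 − 1)/3 = 0.25985; i = arccos(0.50976) = 59.352°.
sin r = sin 59.352°/1.334 = 0.64492; r = 40.159°.
D_min = 2·59.352° − 4·40.159° + 180° = 138.067°.
Rainbow angle = 180° − D_min = 41.933°.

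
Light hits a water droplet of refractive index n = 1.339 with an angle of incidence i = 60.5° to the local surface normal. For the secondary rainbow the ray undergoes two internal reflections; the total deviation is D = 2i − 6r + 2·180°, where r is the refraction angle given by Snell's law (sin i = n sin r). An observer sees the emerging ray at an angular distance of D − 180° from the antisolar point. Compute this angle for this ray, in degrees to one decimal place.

57.7°

sin r = sin 60.5° / 1.339 = 0.8704/1.339 = 0.6500; r = 40.54°.
D = 2·60.5° − 6·40.54° + 2·180° = 121.00° − 243.25° + 360° = 237.75°.
Angle from antisolar point = D − 180° = 57.75°.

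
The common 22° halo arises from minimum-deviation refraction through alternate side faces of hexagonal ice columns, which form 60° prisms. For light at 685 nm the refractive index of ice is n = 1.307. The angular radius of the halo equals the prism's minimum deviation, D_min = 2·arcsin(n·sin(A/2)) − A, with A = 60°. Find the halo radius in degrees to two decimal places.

n·sin(A/2) = 1.307 × sin 30° = 1.307 × 0.5000 = 0.6535.
D_min = 2·arcsin(0.6535) − 60° = 2 × 40.806° − 60° = 21.612°.

21.61°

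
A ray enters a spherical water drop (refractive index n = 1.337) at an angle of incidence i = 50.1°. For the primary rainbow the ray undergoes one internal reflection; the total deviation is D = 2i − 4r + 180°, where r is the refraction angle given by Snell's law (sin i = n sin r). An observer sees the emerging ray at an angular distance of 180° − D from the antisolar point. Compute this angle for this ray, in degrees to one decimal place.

39.9°

sin r = sin 50.1° / 1.337 = 0.7672/1.337 = 0.5738; r = 35.02°.
D = 2·50.1° − 4·35.02° + 180° = 100.20° − 140.06° + 180° = 140.14°.
Angle from antisolar point = 180° − D = 39.86°.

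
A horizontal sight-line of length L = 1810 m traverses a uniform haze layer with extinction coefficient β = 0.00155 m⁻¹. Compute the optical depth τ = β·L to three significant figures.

τ = β·L = 0.00155 × 1810 = 2.8055.

2.81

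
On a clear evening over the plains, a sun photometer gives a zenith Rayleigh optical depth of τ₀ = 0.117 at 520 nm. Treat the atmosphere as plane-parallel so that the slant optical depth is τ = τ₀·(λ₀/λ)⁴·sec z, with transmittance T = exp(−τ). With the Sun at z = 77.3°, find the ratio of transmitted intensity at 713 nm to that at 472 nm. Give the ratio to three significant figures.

Airmass: sec 77.3° = 4.5486.
τ(713 nm) = 0.117 × (520/713)⁴ × 4.5486 = 0.117 × 0.2829 × 4.5486 = 0.1506.
τ(472 nm) = 0.117 × (520/472)⁴ × 4.5486 = 0.117 × 1.4731 × 4.5486 = 0.7840.
T(713)/T(472) = exp(τ_B − τ_A) = exp(0.6334) = 1.8841.

1.88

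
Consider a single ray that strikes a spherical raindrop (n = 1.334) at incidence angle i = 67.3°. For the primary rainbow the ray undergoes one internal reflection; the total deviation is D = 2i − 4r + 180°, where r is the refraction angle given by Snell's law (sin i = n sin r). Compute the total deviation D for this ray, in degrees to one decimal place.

sin r = sin 67.3° / 1.334 = 0.9225/1.334 = 0.6916; r = 43.75°.
D = 2·67.3° − 4·43.75° + 180° = 134.60° − 175.01° + 180° = 139.59°.

139.6°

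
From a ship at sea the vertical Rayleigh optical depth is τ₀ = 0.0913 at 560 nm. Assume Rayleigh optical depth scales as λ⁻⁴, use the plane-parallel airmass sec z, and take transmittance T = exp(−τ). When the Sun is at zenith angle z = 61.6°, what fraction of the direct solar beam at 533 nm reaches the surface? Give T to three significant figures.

0.791

sec 61.6° = 2.1025.
τ = 0.0913 × (560/533)⁴ × 2.1025 = 0.0913 × 1.2185 × 2.1025 = 0.2339.
T = exp(−0.2339) = 0.7914.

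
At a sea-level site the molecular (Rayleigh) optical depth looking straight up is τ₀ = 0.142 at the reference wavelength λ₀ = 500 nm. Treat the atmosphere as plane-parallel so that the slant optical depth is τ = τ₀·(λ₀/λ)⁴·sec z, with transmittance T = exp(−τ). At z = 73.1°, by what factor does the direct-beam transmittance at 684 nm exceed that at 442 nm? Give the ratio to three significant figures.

1.94

Airmass: sec 73.1° = 3.4399.
τ(684 nm) = 0.142 × (500/684)⁴ × 3.4399 = 0.142 × 0.2855 × 3.4399 = 0.1395.
τ(442 nm) = 0.142 × (500/442)⁴ × 3.4399 = 0.142 × 1.6375 × 3.4399 = 0.7999.
T(684)/T(442) = exp(τ_B − τ_A) = exp(0.6604) = 1.9356.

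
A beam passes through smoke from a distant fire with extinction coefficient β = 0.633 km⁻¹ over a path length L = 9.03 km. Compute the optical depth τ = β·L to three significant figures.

τ = β·L = 0.633 × 9.03 = 5.7160.

5.72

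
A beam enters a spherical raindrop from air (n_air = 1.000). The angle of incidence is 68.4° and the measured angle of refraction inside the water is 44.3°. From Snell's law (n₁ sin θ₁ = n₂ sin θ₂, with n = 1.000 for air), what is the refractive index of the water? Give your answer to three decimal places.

1.331

n = sin θ_i / sin θ_r = sin 68.4° / sin 44.3° = 0.9298 / 0.6984 = 1.3313.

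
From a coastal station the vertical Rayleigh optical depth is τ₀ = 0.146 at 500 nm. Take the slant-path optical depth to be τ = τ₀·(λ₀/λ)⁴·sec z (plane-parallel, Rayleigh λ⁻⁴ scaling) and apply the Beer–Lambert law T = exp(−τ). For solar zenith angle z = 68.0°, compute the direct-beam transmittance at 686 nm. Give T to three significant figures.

sec 68.0° = 2.6695.
τ = 0.146 × (500/686)⁴ × 2.6695 = 0.146 × 0.2822 × 2.6695 = 0.1100.
T = exp(−0.1100) = 0.8958.

0.896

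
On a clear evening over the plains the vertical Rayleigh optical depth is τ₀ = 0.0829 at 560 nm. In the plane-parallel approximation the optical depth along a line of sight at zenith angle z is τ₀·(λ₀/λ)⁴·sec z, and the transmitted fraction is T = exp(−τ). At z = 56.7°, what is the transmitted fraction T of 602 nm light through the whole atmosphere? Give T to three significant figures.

sec 56.7° = 1.8214.
τ = 0.0829 × (560/602)⁴ × 1.8214 = 0.0829 × 0.7488 × 1.8214 = 0.1131.
T = exp(−0.1131) = 0.8931.

0.893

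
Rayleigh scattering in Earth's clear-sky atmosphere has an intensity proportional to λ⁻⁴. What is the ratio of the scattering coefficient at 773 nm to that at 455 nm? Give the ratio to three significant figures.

Rayleigh scattering ∝ λ⁻⁴, so the ratio of coefficients is the inverse fourth power of the wavelength ratio.
σ(773)/σ(455) = (455/773)⁴ = (0.5886)⁴ = 0.12.

0.120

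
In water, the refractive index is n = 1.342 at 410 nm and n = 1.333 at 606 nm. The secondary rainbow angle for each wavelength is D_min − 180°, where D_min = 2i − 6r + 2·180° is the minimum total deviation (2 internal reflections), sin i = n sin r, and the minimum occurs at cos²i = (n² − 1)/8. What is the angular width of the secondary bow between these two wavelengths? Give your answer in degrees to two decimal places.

2.33°

At 410 nm (n = 1.342): cos²i = 0.10012 → i = 71.554°, r = 44.981°, D_min = 233.222°, rainbow angle = 53.222°.
At 606 nm (n = 1.333): cos²i = 0.09711 → i = 71.843°, r = 45.466°, D_min = 230.891°, rainbow angle = 50.891°.
Angular width = |53.222° − 50.891°| = 2.331°.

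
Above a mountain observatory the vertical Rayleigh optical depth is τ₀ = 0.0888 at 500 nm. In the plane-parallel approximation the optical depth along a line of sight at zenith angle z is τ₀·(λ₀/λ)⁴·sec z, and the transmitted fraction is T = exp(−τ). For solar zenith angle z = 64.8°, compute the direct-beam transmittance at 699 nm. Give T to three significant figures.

0.947

sec 64.8° = 2.3486.
τ = 0.0888 × (500/699)⁴ × 2.3486 = 0.0888 × 0.2618 × 2.3486 = 0.0546.
T = exp(−0.0546) = 0.9469.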